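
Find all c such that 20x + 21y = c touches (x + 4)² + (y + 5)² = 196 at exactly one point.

c = −591 or c = 221

Tangency holds when the distance from the centre (−4, −5) to the line equals the radius 14:
|20·(−4) + 21·(−5) − c| / √841 = 14
|c − (−185)| = 14·29, so c = 221 or c = −591.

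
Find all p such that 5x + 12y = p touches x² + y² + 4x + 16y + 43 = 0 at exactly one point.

For a tangent, require d(centre, line) = r = 5.
|5·(−2) + 12·(−8) − p| / √169 = 5
|p − (−106)| = 5·13, so p = −41 or p = −171.

p = −171 or p = −41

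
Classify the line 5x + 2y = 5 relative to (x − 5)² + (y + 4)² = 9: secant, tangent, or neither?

d² = (5·5 + 2·(−4) − (5))²/29 = 144/29; r² = 9.
Since d² < r², the line cuts the circle twice.

secant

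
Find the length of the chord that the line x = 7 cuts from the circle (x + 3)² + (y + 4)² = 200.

Centre (−3, −4), r² = 200. Perpendicular distance d from centre to line = |−10| / √1 = 10.
Chord = 2√(r² − d²) = 2·√(100) = 20.

20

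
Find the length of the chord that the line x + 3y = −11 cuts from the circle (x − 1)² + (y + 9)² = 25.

√10

The distance from (1, −9) to the line is 15/√10, and r² = 25.
Chord = 2√(r² − d²) = 2·√(5/2) = √10.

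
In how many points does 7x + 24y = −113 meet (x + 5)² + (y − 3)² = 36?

Substituting the line into the circle gives 625x² + 8350x + 27889 = 0.
Discriminant = (8350)² − 4·625·(27889) = 0.
A repeated root: the line is tangent.

1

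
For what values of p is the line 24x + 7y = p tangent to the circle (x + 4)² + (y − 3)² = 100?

The line touches the circle iff its distance from (−4, 3) is 10:
|24·(−4) + 7·3 − p| / √625 = 10
|p − (−75)| = 10·25, so p = 175 or p = −325.

p = −325 or p = 175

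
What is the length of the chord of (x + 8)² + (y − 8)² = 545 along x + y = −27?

19√2

The distance from (−8, 8) to the line is 27/√2, and r² = 545.
Half the chord is √(r² − d²) = √(361/2), so the full chord is 19√2.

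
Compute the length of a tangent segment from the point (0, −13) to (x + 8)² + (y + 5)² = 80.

The centre is (−8, −5) and r = 4√5. The square of the distance from P to the centre is 64 + 64 = 128.
Power of the point: PT² = |PO|² − r² = 48, so PT = 4√3.

4√3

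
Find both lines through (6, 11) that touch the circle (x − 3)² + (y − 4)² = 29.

Write the tangent as mx − y + (11 − m·(6)) = 0 and set its distance from the centre to √29:
[m·(−3) − (−7)]² = 29(m² + 1)
10m² + 21m − 10 = 0, so m = −5/2 or m = 2/5.
With m = −5/2: 5x + 2y = 52. With m = 2/5: 2x − 5y = −43.

5x + 2y = 52 and 2x − 5y = −43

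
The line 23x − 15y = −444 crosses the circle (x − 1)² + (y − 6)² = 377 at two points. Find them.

From the line, y = (444 + 23x)/15. Substituting:
754x² + 15834x + 40716 = 0  ⟹  x² + 21x + 54 = 0
x = −3 or x = −18, giving (−3, 25) and (−18, 2).

(−18, 2) and (−3, 25)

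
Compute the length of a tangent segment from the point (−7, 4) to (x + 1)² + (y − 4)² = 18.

The centre is (−1, 4) and r = 3√2. The square of the distance from P to the centre is 36 + 0 = 36.
By the tangent–radius right angle, tangent length = √(|PO|² − r²) = √18 = 3√2.

3√2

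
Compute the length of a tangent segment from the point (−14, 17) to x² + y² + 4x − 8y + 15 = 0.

Centre (−2, 4), r² = 5. |PO|² = (−12)² + (13)² = 313.
The tangent meets the radius at right angles, so tangent² = |PO|² − r² = 313 − 5 = 308.

2√77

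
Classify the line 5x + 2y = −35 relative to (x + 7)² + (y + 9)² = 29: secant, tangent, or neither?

secant

Substituting the line into the circle gives 29x² + 226x + 369 = 0.
Discriminant = (226)² − 4·29·(369) = 8272 > 0.
Two real roots: the line is a secant.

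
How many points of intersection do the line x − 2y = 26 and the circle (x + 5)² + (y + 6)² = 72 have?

0

Centre (−5, −6), r² = 72. Distance² from centre to line = (−19)²/5 = 361/5.
Since d² > r², the line lies outside the circle.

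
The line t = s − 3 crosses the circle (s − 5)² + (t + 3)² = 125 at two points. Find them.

Substitute t = s − 3:
2s² − 10s − 100 = 0  ⟹  s² − 5s − 50 = 0
s = 10 or s = −5, giving (10, 7) and (−5, −8).

(−5, −8) and (10, 7)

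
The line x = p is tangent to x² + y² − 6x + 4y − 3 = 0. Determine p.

Tangency holds when the distance from the centre (3, −2) to the line equals the radius 4:
|1·3 + 0·(−2) − p| / √1 = 4
|p − (3)| = 4, so p = 7 or p = −1.

p = −1 or p = 7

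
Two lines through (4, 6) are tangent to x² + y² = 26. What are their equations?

5x + y = 26 and x − 5y = −26

Let a tangent through (4, 6) have slope m. Its distance from (0, 0) must equal √26:
[m·(−4) − (−6)]² = 26(m² + 1)
5m² + 24m − 5 = 0, so m = −5 or m = 1/5.
With m = −5: 5x + y = 26. With m = 1/5: x − 5y = −26.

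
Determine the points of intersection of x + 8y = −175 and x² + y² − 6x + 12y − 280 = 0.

(−7, −21) and (9, −23)

Express y = (−175 − x)/8 and substitute into the circle:
65x² − 130x − 4095 = 0  ⟹  x² − 2x − 63 = 0
x = 9 or x = −7, giving (9, −23) and (−7, −21).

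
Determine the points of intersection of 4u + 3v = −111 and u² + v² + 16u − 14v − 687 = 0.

Substitute v = (−111 − 4u)/3:
25u² + 1200u + 10800 = 0  ⟹  u² + 48u + 432 = 0
u = −12 or u = −36, giving (−12, −21) and (−36, 11).

(−36, 11) and (−12, −21)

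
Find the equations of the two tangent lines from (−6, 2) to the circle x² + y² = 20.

x − 2y = −10 and 2x + y = −10

Write the tangent as mx − y + (2 − m·(−6)) = 0 and set its distance from the centre to 2√5:
(6m − (−2))² = 20(m² + 1)
2m² + 3m − 2 = 0, so m = 1/2 or m = −2.
Through (−6, 2) these give x − 2y = −10 and 2x + y = −10.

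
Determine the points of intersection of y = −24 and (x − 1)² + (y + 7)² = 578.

From the line, y = −24. Substituting:
x² − 2x − 288 = 0
x = 18 or x = −16, giving (18, −24) and (−16, −24).

(−16, −24) and (18, −24)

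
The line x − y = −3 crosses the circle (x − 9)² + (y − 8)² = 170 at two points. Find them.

Express y = x + 3 and substitute into the circle:
2x² − 28x − 64 = 0  ⟹  x² − 14x − 32 = 0
x = 16 or x = −2, giving (16, 19) and (−2, 1).

(−2, 1) and (16, 19)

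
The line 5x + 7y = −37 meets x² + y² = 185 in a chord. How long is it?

The distance from (0, 0) to the line is 37/√74, and r² = 185.
Half the chord is √(r² − d²) = √(333/2), so the full chord is 3√74.

3√74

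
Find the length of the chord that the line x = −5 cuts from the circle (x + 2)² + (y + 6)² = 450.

Centre (−2, −6), r² = 450. Perpendicular distance d from centre to line = |3| / √1 = 3.
Chord = 2√(r² − d²) = 2·√(441) = 42.

42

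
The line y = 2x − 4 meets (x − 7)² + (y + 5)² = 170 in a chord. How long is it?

10√5

The distance from (7, −5) to the line is 15/√5, and r² = 170.
Half the chord is √(r² − d²) = √(125), so the full chord is 10√5.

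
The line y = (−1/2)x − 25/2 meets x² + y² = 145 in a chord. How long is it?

4√5

The distance from (0, 0) to the line is 25/√5, and r² = 145.
Half the chord is √(r² − d²) = √(20), so the full chord is 4√5.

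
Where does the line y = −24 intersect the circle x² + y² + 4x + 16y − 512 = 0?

(−20, −24) and (16, −24)

Express y = −24 and substitute into the circle:
x² + 4x − 320 = 0
x = 16 or x = −20, giving (16, −24) and (−20, −24).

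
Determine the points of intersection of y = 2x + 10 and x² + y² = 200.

(−10, −10) and (2, 14)

Substitute y = 2x + 10:
5x² + 40x − 100 = 0  ⟹  x² + 8x − 20 = 0
x = 2 or x = −10, giving (2, 14) and (−10, −10).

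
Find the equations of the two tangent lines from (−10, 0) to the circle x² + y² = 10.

x − 3y = −10 and x + 3y = −10

A line y − (0) = m(x − (−10)) is tangent when its distance from (0, 0) is √10:
[m·(10) − (0)]² = 10(m² + 1)
9m² − 1 = 0, so m = 1/3 or m = −1/3.
Through (−10, 0) these give x − 3y = −10 and x + 3y = −10.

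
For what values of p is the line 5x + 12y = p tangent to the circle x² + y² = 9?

The line touches the circle iff its distance from (0, 0) is 3:
|5·0 + 12·0 − p| / √169 = 3
|p| = 3·13, so p = 39 or p = −39.

p = −39 or p = 39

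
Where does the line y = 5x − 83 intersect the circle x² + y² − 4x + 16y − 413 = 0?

Express y = 5x − 83 and substitute into the circle:
26x² − 754x + 5148 = 0  ⟹  x² − 29x + 198 = 0
x = 18 or x = 11, giving (18, 7) and (11, −28).

(11, −28) and (18, 7)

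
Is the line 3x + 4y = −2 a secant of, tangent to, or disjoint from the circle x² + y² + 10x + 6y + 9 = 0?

tangent

Substituting the line into the circle gives 25x² + 100x + 100 = 0.
Δ = 10000 − 10000 = 0.
A repeated root: the line is tangent.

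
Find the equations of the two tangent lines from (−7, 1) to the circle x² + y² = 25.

3x − 4y = −25 and 4x + 3y = −25

Write the tangent as mx − y + (1 − m·(−7)) = 0 and set its distance from the centre to 5:
[m·(7) − (−1)]² = 25(m² + 1)
12m² + 7m − 12 = 0, so m = 3/4 or m = −4/3.
With m = 3/4: 3x − 4y = −25. With m = −4/3: 4x + 3y = −25.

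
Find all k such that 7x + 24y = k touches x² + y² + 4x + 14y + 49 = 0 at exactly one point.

k = −232 or k = −132

Tangency holds when the distance from the centre (−2, −7) to the line equals the radius 2:
|7·(−2) + 24·(−7) − k| / √625 = 2
|k − (−182)| = 2·25, so k = −132 or k = −232.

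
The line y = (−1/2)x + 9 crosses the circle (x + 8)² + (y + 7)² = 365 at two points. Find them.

Substitute y = (18 − x)/2:
5x² − 180 = 0  ⟹  x² − 36 = 0
x = 6 or x = −6, giving (6, 6) and (−6, 12).

(−6, 12) and (6, 6)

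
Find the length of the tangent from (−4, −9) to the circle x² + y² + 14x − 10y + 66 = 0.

√197

The centre is (−7, 5) and r = 2√2. The square of the distance from P to the centre is 9 + 196 = 205.
Power of the point: PT² = |PO|² − r² = 197, so PT = √197.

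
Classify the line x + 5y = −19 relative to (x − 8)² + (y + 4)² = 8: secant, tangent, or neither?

Substituting the line into the circle gives 26x² − 402x + 1401 = 0.
Δ = 161604 − 145704 = 15900.
Two real roots: the line is a secant.

secant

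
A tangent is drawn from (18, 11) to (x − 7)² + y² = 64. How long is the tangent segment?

The centre is (7, 0) and r = 8. The square of the distance from P to the centre is 121 + 121 = 242.
The tangent meets the radius at right angles, so tangent² = |PO|² − r² = 242 − 64 = 178.

√178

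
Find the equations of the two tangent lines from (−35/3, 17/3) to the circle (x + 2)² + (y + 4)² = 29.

2x + 5y = 5 and 5x + 2y = −47

Write the tangent as mx − y + (17/3 − m·(−35/3)) = 0 and set its distance from the centre to √29:
[m·(29/3) − (−29/3)]² = 29(m² + 1)
10m² + 29m + 10 = 0, so m = −2/5 or m = −5/2.
Through (−35/3, 17/3) these give 2x + 5y = 5 and 5x + 2y = −47.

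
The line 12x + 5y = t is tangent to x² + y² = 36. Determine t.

For a tangent, require d(centre, line) = r = 6.
|12·0 + 5·0 − t| / √169 = 6
|t| = 6·13, so t = 78 or t = −78.

t = −78 or t = 78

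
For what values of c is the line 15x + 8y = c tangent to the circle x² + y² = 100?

The line touches the circle iff its distance from (0, 0) is 10:
|15·0 + 8·0 − c| / √289 = 10
|c| = 10·17, so c = 170 or c = −170.

c = −170 or c = 170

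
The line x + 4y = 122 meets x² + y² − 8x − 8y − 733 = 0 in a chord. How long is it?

6√17

Express y = (122 − x)/4 and substitute into the circle:
17x² − 340x − 748 = 0  ⟹  x² − 20x − 44 = 0
x = 22 or x = −2, giving (22, 25) and (−2, 31).
Chord length = distance between (22, 25) and (−2, 31) = √612 = 6√17.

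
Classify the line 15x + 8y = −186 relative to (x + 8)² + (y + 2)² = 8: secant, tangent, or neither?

d² = (15·(−8) + 8·(−2) − (−186))²/289 = 2500/289; r² = 8.
Since d² > r², the line lies outside the circle.

neither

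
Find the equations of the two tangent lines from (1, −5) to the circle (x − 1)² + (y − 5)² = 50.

Let a tangent through (1, −5) have slope m. Its distance from (1, 5) must equal 5√2:
[m·(0) − (10)]² = 50(m² + 1)
m² − 1 = 0, so m = 1 or m = −1.
With m = 1: x − y = 6. With m = −1: x + y = −4.

x − y = 6 and x + y = −4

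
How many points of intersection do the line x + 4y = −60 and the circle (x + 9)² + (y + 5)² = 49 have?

0

Centre (−9, −5), r² = 49. Distance² from centre to line = (31)²/17 = 961/17.
Since d² > r², the line lies outside the circle.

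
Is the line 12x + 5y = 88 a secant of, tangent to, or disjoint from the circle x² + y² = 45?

Substituting the line into the circle gives 169x² − 2112x + 6619 = 0.
Discriminant = (−2112)² − 4·169·(6619) = −13900 < 0.
No real roots: the line does not meet the circle.

disjoint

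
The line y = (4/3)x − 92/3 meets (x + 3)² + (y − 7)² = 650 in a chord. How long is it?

10

The distance from (−3, 7) to the line is 125/√25, and r² = 650.
Half the chord is √(r² − d²) = √(25), so the full chord is 10.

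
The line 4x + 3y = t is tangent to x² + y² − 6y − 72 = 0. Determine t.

t = −36 or t = 54

For a tangent, require d(centre, line) = r = 9.
|4·0 + 3·3 − t| / √25 = 9
|t − (9)| = 9·5, so t = 54 or t = −36.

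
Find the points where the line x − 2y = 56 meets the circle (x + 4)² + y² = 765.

Express y = (−56 + x)/2 and substitute into the circle:
5x² − 80x + 140 = 0  ⟹  x² − 16x + 28 = 0
x = 14 or x = 2, giving (14, −21) and (2, −27).

(2, −27) and (14, −21)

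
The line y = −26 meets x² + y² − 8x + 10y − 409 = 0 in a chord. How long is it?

6

The distance from (4, −5) to the line is 21, and r² = 450.
Half the chord is √(r² − d²) = √(9), so the full chord is 6.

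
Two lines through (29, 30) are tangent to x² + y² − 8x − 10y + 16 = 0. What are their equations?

Let a tangent through (29, 30) have slope m. Its distance from (4, 5) must equal 5:
(−25m − (−25))² = 25(m² + 1)
12m² − 25m + 12 = 0, so m = 3/4 or m = 4/3.
Through (29, 30) these give 3x − 4y = −33 and 4x − 3y = 26.

3x − 4y = −33 and 4x − 3y = 26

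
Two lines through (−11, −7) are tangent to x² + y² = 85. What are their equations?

Let a tangent through (−11, −7) have slope m. Its distance from (0, 0) must equal √85:
(11m − (7))² = 85(m² + 1)
18m² − 77m − 18 = 0, so m = 9/2 or m = −2/9.
Through (−11, −7) these give 9x − 2y = −85 and 2x + 9y = −85.

9x − 2y = −85 and 2x + 9y = −85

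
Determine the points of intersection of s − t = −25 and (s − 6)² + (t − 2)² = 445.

(−12, 13) and (−5, 20)

Substitute t = s + 25:
2s² + 34s + 120 = 0  ⟹  s² + 17s + 60 = 0
s = −5 or s = −12, giving (−5, 20) and (−12, 13).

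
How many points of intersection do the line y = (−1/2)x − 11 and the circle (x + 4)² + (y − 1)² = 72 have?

Substituting the line into the circle gives 5x² + 80x + 352 = 0.
Discriminant = (80)² − 4·5·(352) = −640 < 0.
No real roots: the line does not meet the circle.

0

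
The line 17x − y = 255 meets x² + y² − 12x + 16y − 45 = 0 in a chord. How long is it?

√290

Centre (6, −8), r² = 145. Perpendicular distance d from centre to line = |−145| / √290 = 145/√290.
Half the chord is √(r² − d²) = √(145/2), so the full chord is √290.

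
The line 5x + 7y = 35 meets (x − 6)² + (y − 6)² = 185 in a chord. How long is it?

Express y = (35 − 5x)/7 and substitute into the circle:
74x² − 518x − 7252 = 0  ⟹  x² − 7x − 98 = 0
x = 14 or x = −7, giving (14, −5) and (−7, 10).
|(14, −5) − (−7, 10)| = √((21)² + (−15)²) = 3√74.

3√74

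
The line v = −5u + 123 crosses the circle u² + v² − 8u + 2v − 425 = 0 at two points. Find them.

(23, 8) and (25, −2)

Express v = −5u + 123 and substitute into the circle:
26u² − 1248u + 14950 = 0  ⟹  u² − 48u + 575 = 0
u = 25 or u = 23, giving (25, −2) and (23, 8).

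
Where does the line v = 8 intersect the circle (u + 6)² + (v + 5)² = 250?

From the line, v = 8. Substituting:
u² + 12u − 45 = 0
u = 3 or u = −15, giving (3, 8) and (−15, 8).

(−15, 8) and (3, 8)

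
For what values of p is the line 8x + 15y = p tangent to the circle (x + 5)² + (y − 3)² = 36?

p = −97 or p = 107

The line touches the circle iff its distance from (−5, 3) is 6:
|8·(−5) + 15·3 − p| / √289 = 6
|p − (5)| = 6·17, so p = 107 or p = −97.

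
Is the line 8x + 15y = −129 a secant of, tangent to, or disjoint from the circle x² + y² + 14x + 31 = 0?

Substituting the line into the circle gives 289x² + 5214x + 23616 = 0.
Δ = 27185796 − 27300096 = −114300.
No real roots: the line does not meet the circle.

disjoint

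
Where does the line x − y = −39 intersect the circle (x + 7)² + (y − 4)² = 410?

Express y = x + 39 and substitute into the circle:
2x² + 84x + 864 = 0  ⟹  x² + 42x + 432 = 0
x = −18 or x = −24, giving (−18, 21) and (−24, 15).

(−24, 15) and (−18, 21)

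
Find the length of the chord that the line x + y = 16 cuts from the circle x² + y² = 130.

2√2

The distance from (0, 0) to the line is 16/√2, and r² = 130.
Half the chord is √(r² − d²) = √(2), so the full chord is 2√2.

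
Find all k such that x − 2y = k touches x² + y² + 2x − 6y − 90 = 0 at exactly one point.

k = −7 ± 10√5

The line touches the circle iff its distance from (−1, 3) is 10:
|1·(−1) − 2·3 − k| / √5 = 10
|k − (−7)| = 10√5.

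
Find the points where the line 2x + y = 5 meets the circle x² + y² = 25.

Express y = −2x + 5 and substitute into the circle:
5x² − 20x = 0  ⟹  x² − 4x = 0
x = 4 or x = 0, giving (4, −3) and (0, 5).

(0, 5) and (4, −3)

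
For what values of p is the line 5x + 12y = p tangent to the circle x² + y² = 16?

p = −52 or p = 52

The line touches the circle iff its distance from (0, 0) is 4:
|5·0 + 12·0 − p| / √169 = 4
|p| = 4·13, so p = 52 or p = −52.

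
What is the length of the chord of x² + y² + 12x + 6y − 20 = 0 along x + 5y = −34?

Express y = (−34 − x)/5 and substitute into the circle:
26x² + 338x − 364 = 0  ⟹  x² + 13x − 14 = 0
x = 1 or x = −14, giving (1, −7) and (−14, −4).
|(1, −7) − (−14, −4)| = √((15)² + (−3)²) = 3√26.

3√26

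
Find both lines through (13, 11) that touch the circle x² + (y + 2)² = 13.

2x − 3y = −7 and 3x − 2y = 17

Write the tangent as mx − y + (11 − m·(13)) = 0 and set its distance from the centre to √13:
[m·(−13) − (−13)]² = 13(m² + 1)
6m² − 13m + 6 = 0, so m = 2/3 or m = 3/2.
Through (13, 11) these give 2x − 3y = −7 and 3x − 2y = 17.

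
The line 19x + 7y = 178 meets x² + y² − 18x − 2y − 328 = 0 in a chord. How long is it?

Substitute y = (178 − 19x)/7:
410x² − 7380x + 13120 = 0  ⟹  x² − 18x + 32 = 0
x = 16 or x = 2, giving (16, −18) and (2, 20).
Chord length = distance between (16, −18) and (2, 20) = √1640 = 2√410.

2√410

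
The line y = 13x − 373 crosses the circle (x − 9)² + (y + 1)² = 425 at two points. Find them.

(28, −9) and (29, 4)

Express y = 13x − 373 and substitute into the circle:
170x² − 9690x + 138040 = 0  ⟹  x² − 57x + 812 = 0
x = 29 or x = 28, giving (29, 4) and (28, −9).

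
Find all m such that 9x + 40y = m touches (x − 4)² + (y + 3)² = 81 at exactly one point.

m = −453 or m = 285

The line touches the circle iff its distance from (4, −3) is 9:
|9·4 + 40·(−3) − m| / √1681 = 9
|m − (−84)| = 9·41, so m = 285 or m = −453.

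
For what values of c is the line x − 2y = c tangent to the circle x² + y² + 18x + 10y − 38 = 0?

The line touches the circle iff its distance from (−9, −5) is 12:
|1·(−9) − 2·(−5) − c| / √5 = 12
|c − (1)| = 12√5.

c = 1 ± 12√5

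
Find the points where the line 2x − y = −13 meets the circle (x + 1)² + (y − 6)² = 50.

Substitute y = 2x + 13:
5x² + 30x = 0  ⟹  x² + 6x = 0
x = 0 or x = −6, giving (0, 13) and (−6, 1).

(−6, 1) and (0, 13)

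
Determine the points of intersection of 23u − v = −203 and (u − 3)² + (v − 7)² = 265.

(−9, −4) and (−8, 19)

From the line, v = 23u + 203. Substituting:
530u² + 9010u + 38160 = 0  ⟹  u² + 17u + 72 = 0
u = −8 or u = −9, giving (−8, 19) and (−9, −4).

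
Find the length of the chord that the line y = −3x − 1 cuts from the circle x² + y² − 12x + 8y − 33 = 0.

5√10

Centre (6, −4), r² = 85. Perpendicular distance d from centre to line = |15| / √10 = 15/√10.
Half the chord is √(r² − d²) = √(125/2), so the full chord is 5√10.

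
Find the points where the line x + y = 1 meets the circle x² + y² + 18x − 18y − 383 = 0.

(−25, 26) and (8, −7)

From the line, y = −x + 1. Substituting:
2x² + 34x − 400 = 0  ⟹  x² + 17x − 200 = 0
x = 8 or x = −25, giving (8, −7) and (−25, 26).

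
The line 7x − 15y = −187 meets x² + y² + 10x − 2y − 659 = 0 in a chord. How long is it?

The distance from (−5, 1) to the line is 137/√274, and r² = 685.
Half the chord is √(r² − d²) = √(1233/2), so the full chord is 3√274.

3√274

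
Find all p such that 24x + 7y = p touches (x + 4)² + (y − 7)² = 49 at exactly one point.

The line touches the circle iff its distance from (−4, 7) is 7:
|24·(−4) + 7·7 − p| / √625 = 7
|p − (−47)| = 7·25, so p = 128 or p = −222.

p = −222 or p = 128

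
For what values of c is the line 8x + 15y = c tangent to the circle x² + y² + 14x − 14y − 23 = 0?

c = −138 or c = 236

Tangency holds when the distance from the centre (−7, 7) to the line equals the radius 11:
|8·(−7) + 15·7 − c| / √289 = 11
|c − (49)| = 11·17, so c = 236 or c = −138.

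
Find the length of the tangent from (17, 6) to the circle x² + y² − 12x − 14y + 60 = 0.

Centre (6, 7), r² = 25. |PO|² = (11)² + (−1)² = 122.
By the tangent–radius right angle, tangent length = √(|PO|² − r²) = √97.

√97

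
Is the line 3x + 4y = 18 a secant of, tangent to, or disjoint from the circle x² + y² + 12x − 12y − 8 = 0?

Substituting the line into the circle gives 25x² + 228x − 668 = 0.
Discriminant = (228)² − 4·25·(−668) = 118784 > 0.
Two real roots: the line is a secant.

secant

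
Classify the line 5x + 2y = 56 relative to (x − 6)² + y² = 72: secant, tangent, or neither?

secant

Centre (6, 0), r² = 72. Distance² from centre to line = (−26)²/29 = 676/29.
Since d² < r², the line cuts the circle twice.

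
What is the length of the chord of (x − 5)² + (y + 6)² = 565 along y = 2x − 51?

Substitute y = 2x − 51:
5x² − 190x + 1485 = 0  ⟹  x² − 38x + 297 = 0
x = 27 or x = 11, giving (27, 3) and (11, −29).
|(27, 3) − (11, −29)| = √((16)² + (32)²) = 16√5.

16√5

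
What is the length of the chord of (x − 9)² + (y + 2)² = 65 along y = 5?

8

From the line, y = 5. Substituting:
x² − 18x + 65 = 0
x = 13 or x = 5, giving (13, 5) and (5, 5).
|(13, 5) − (5, 5)| = √((8)² + (0)²) = 8.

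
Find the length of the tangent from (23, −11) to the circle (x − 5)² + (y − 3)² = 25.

3√55

With centre O = (5, 3), |OP|² = 520 and r² = 25.
Power of the point: PT² = |PO|² − r² = 495, so PT = 3√55.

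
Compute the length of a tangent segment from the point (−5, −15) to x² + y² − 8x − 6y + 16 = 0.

6√11

With centre O = (4, 3), |OP|² = 405 and r² = 9.
Power of the point: PT² = |PO|² − r² = 396, so PT = 6√11.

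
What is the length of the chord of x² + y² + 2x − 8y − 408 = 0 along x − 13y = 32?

3√170

Centre (−1, 4), r² = 425. Perpendicular distance d from centre to line = |−85| / √170 = 85/√170.
Half the chord is √(r² − d²) = √(765/2), so the full chord is 3√170.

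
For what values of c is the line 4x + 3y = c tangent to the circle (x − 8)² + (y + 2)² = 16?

c = 6 or c = 46

For a tangent, require d(centre, line) = r = 4.
|4·8 + 3·(−2) − c| / √25 = 4
|c − (26)| = 4·5, so c = 46 or c = 6.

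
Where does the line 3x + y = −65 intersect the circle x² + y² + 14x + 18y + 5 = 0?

(−18, −11) and (−17, −14)

From the line, y = −3x − 65. Substituting:
10x² + 350x + 3060 = 0  ⟹  x² + 35x + 306 = 0
x = −17 or x = −18, giving (−17, −14) and (−18, −11).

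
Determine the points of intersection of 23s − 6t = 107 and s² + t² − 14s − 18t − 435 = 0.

Express t = (−107 + 23s)/6 and substitute into the circle:
565s² − 7910s + 7345 = 0  ⟹  s² − 14s + 13 = 0
s = 13 or s = 1, giving (13, 32) and (1, −14).

(1, −14) and (13, 32)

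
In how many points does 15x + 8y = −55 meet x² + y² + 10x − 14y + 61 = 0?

2

Substituting the line into the circle gives 289x² + 3970x + 13089 = 0.
Δ = 15760900 − 15130884 = 630016.
Two real roots: the line is a secant.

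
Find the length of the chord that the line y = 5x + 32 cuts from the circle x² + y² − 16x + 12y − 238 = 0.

Substitute y = 5x + 32:
26x² + 364x + 1170 = 0  ⟹  x² + 14x + 45 = 0
x = −5 or x = −9, giving (−5, 7) and (−9, −13).
Chord length = distance between (−5, 7) and (−9, −13) = √416 = 4√26.

4√26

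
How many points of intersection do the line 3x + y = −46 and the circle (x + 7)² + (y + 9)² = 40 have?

2

Substituting the line into the circle gives 10x² + 236x + 1378 = 0.
Discriminant = (236)² − 4·10·(1378) = 576 > 0.
Two real roots: the line is a secant.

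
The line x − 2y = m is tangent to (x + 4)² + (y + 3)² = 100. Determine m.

The line touches the circle iff its distance from (−4, −3) is 10:
|1·(−4) − 2·(−3) − m| / √5 = 10
|m − (2)| = 10√5.

m = 2 ± 10√5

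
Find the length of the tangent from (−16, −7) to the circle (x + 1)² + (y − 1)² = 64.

15

Centre (−1, 1), r² = 64. |PO|² = (−15)² + (−8)² = 289.
The tangent meets the radius at right angles, so tangent² = |PO|² − r² = 289 − 64 = 225.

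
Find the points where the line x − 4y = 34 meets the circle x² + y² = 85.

From the line, y = (−34 + x)/4. Substituting:
17x² − 68x − 204 = 0  ⟹  x² − 4x − 12 = 0
x = 6 or x = −2, giving (6, −7) and (−2, −9).

(−2, −9) and (6, −7)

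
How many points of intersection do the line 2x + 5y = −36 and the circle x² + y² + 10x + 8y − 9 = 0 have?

d² = (2·(−5) + 5·(−4) − (−36))²/29 = 36/29; r² = 50.
Since d² < r², the line cuts the circle twice.

2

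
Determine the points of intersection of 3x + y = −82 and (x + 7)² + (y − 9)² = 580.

Express y = −3x − 82 and substitute into the circle:
10x² + 560x + 7750 = 0  ⟹  x² + 56x + 775 = 0
x = −25 or x = −31, giving (−25, −7) and (−31, 11).

(−31, 11) and (−25, −7)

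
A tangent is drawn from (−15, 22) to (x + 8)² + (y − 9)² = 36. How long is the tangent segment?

√182

Centre (−8, 9), r² = 36. |PO|² = (−7)² + (13)² = 218.
By the tangent–radius right angle, tangent length = √(|PO|² − r²) = √182.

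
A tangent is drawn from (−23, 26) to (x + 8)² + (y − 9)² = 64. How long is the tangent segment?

With centre O = (−8, 9), |OP|² = 514 and r² = 64.
By the tangent–radius right angle, tangent length = √(|PO|² − r²) = √450 = 15√2.

15√2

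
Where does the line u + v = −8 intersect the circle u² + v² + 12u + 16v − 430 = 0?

Express v = −u − 8 and substitute into the circle:
2u² + 12u − 494 = 0  ⟹  u² + 6u − 247 = 0
u = 13 or u = −19, giving (13, −21) and (−19, 11).

(−19, 11) and (13, −21)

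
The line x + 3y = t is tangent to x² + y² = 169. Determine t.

Tangency holds when the distance from the centre (0, 0) to the line equals the radius 13:
|1·0 + 3·0 − t| / √10 = 13
|t| = 13√10.

t = ±13√10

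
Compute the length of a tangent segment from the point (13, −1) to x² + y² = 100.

√70

Centre (0, 0), r² = 100. |PO|² = (13)² + (−1)² = 170.
By the tangent–radius right angle, tangent length = √(|PO|² − r²) = √70.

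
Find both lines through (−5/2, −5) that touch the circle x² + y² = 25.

4x + 3y = −25 and y = −5

Let a tangent through (−5/2, −5) have slope m. Its distance from (0, 0) must equal 5:
(5/2m − (5))² = 25(m² + 1)
3m² + 4m = 0, so m = −4/3 or m = 0.
Through (−5/2, −5) these give 4x + 3y = −25 and y = −5.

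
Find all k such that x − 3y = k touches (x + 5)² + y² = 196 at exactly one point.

k = −5 ± 14√10

Tangency holds when the distance from the centre (−5, 0) to the line equals the radius 14:
|1·(−5) − 3·0 − k| / √10 = 14
|k − (−5)| = 14√10.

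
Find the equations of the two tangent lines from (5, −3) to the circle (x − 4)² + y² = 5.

x + 2y = −1 and 2x − y = 13

Let a tangent through (5, −3) have slope m. Its distance from (4, 0) must equal √5:
[m·(−1) − (3)]² = 5(m² + 1)
2m² − 3m − 2 = 0, so m = −1/2 or m = 2.
Through (5, −3) these give x + 2y = −1 and 2x − y = 13.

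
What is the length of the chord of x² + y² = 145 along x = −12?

2

The distance from (0, 0) to the line is 12, and r² = 145.
Half the chord is √(r² − d²) = √(1), so the full chord is 2.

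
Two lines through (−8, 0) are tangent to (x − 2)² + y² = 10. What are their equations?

Write the tangent as mx − y + (0 − m·(−8)) = 0 and set its distance from the centre to √10:
[m·(10) − (0)]² = 10(m² + 1)
9m² − 1 = 0, so m = −1/3 or m = 1/3.
Through (−8, 0) these give x + 3y = −8 and x − 3y = −8.

x + 3y = −8 and x − 3y = −8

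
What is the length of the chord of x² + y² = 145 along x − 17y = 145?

The distance from (0, 0) to the line is 145/√290, and r² = 145.
Chord = 2√(r² − d²) = 2·√(145/2) = √290.

√290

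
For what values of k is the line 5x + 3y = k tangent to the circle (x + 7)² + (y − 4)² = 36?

The line touches the circle iff its distance from (−7, 4) is 6:
|5·(−7) + 3·4 − k| / √34 = 6
|k − (−23)| = 6√34.

k = −23 ± 6√34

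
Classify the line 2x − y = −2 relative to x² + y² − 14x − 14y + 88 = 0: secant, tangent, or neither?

neither

Centre (7, 7), r² = 10. Distance² from centre to line = (9)²/5 = 81/5.
Since d² > r², the line lies outside the circle.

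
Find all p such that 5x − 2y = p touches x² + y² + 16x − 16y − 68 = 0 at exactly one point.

Tangency holds when the distance from the centre (−8, 8) to the line equals the radius 14:
|5·(−8) − 2·8 − p| / √29 = 14
|p − (−56)| = 14√29.

p = −56 ± 14√29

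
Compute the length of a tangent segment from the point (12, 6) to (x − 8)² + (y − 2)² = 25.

√7

The centre is (8, 2) and r = 5. The square of the distance from P to the centre is 16 + 16 = 32.
The tangent meets the radius at right angles, so tangent² = |PO|² − r² = 32 − 25 = 7.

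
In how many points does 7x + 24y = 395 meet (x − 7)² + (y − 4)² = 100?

1

d² = (7·7 + 24·4 − (395))²/625 = 100; r² = 100.
Since d² = r², the line is tangent.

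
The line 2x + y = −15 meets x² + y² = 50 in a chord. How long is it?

2√5

The distance from (0, 0) to the line is 15/√5, and r² = 50.
Half the chord is √(r² − d²) = √(5), so the full chord is 2√5.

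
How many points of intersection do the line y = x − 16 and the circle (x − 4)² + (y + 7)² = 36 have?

d² = (1·4 − 1·(−7) − (16))²/2 = 25/2; r² = 36.
Since d² < r², the line cuts the circle twice.

2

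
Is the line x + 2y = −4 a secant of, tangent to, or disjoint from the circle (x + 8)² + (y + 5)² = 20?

d² = (1·(−8) + 2·(−5) − (−4))²/5 = 196/5; r² = 20.
Since d² > r², the line lies outside the circle.

disjoint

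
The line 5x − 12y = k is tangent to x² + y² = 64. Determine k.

The line touches the circle iff its distance from (0, 0) is 8:
|5·0 − 12·0 − k| / √169 = 8
|k| = 8·13, so k = 104 or k = −104.

k = −104 or k = 104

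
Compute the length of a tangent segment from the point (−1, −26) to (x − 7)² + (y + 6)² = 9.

Centre (7, −6), r² = 9. |PO|² = (−8)² + (−20)² = 464.
The tangent meets the radius at right angles, so tangent² = |PO|² − r² = 464 − 9 = 455.

√455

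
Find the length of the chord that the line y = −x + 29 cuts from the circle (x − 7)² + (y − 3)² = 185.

From the line, y = −x + 29. Substituting:
2x² − 66x + 540 = 0  ⟹  x² − 33x + 270 = 0
x = 18 or x = 15, giving (18, 11) and (15, 14).
Chord length = distance between (18, 11) and (15, 14) = √18 = 3√2.

3√2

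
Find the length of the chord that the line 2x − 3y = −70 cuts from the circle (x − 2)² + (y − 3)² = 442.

6√13

Centre (2, 3), r² = 442. Perpendicular distance d from centre to line = |65| / √13 = 65/√13.
Chord = 2√(r² − d²) = 2·√(117) = 6√13.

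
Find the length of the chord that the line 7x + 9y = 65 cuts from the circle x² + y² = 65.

√130

Express y = (65 − 7x)/9 and substitute into the circle:
130x² − 910x − 1040 = 0  ⟹  x² − 7x − 8 = 0
x = 8 or x = −1, giving (8, 1) and (−1, 8).
Chord length = distance between (8, 1) and (−1, 8) = √130 = √130.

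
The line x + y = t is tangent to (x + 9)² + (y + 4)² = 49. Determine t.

t = −13 ± 7√2

For a tangent, require d(centre, line) = r = 7.
|1·(−9) + 1·(−4) − t| / √2 = 7
|t − (−13)| = 7√2.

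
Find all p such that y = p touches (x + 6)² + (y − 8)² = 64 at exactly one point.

p = 0 or p = 16

For a tangent, require d(centre, line) = r = 8.
|0·(−6) + 1·8 − p| / √1 = 8
|p − (8)| = 8, so p = 16 or p = 0.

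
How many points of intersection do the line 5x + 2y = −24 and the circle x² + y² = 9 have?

Centre (0, 0), r² = 9. Distance² from centre to line = (24)²/29 = 576/29.
Since d² > r², the line lies outside the circle.

0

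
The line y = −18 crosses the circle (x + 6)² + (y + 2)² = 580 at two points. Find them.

(−24, −18) and (12, −18)

From the line, y = −18. Substituting:
x² + 12x − 288 = 0
x = 12 or x = −24, giving (12, −18) and (−24, −18).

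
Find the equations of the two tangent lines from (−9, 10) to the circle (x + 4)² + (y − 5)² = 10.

x + 3y = 21 and 3x + y = −17

Write the tangent as mx − y + (10 − m·(−9)) = 0 and set its distance from the centre to √10:
(5m − (−5))² = 10(m² + 1)
3m² + 10m + 3 = 0, so m = −1/3 or m = −3.
With m = −1/3: x + 3y = 21. With m = −3: 3x + y = −17.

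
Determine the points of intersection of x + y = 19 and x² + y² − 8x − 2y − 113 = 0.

Express y = −x + 19 and substitute into the circle:
2x² − 44x + 210 = 0  ⟹  x² − 22x + 105 = 0
x = 15 or x = 7, giving (15, 4) and (7, 12).

(7, 12) and (15, 4)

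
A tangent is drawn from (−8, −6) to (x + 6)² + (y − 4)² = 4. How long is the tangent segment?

10

The centre is (−6, 4) and r = 2. The square of the distance from P to the centre is 4 + 100 = 104.
The tangent meets the radius at right angles, so tangent² = |PO|² − r² = 104 − 4 = 100.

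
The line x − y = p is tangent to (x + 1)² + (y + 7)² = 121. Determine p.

p = 6 ± 11√2

Tangency holds when the distance from the centre (−1, −7) to the line equals the radius 11:
|1·(−1) − 1·(−7) − p| / √2 = 11
|p − (6)| = 11√2.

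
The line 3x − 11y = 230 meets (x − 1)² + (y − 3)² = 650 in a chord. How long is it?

2√130

From the line, y = (−230 + 3x)/11. Substituting:
130x² − 1820x − 9360 = 0  ⟹  x² − 14x − 72 = 0
x = 18 or x = −4, giving (18, −16) and (−4, −22).
|(18, −16) − (−4, −22)| = √((22)² + (6)²) = 2√130.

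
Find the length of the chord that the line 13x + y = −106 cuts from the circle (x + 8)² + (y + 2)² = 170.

2√170

Express y = −13x − 106 and substitute into the circle:
170x² + 2720x + 10710 = 0  ⟹  x² + 16x + 63 = 0
x = −7 or x = −9, giving (−7, −15) and (−9, 11).
|(−7, −15) − (−9, 11)| = √((2)² + (−26)²) = 2√170.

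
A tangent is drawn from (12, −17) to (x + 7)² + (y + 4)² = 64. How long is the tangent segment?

√466

The centre is (−7, −4) and r = 8. The square of the distance from P to the centre is 361 + 169 = 530.
The tangent meets the radius at right angles, so tangent² = |PO|² − r² = 530 − 64 = 466.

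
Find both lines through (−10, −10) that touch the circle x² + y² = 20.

2x − y = −10 and x − 2y = 10

A line y − (−10) = m(x − (−10)) is tangent when its distance from (0, 0) is 2√5:
(10m − (10))² = 20(m² + 1)
2m² − 5m + 2 = 0, so m = 2 or m = 1/2.
With m = 2: 2x − y = −10. With m = 1/2: x − 2y = 10.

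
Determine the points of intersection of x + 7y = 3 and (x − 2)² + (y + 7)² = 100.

Express y = (3 − x)/7 and substitute into the circle:
50x² − 300x − 2000 = 0  ⟹  x² − 6x − 40 = 0
x = 10 or x = −4, giving (10, −1) and (−4, 1).

(−4, 1) and (10, −1)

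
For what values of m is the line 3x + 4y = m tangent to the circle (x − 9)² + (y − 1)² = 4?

m = 21 or m = 41

The line touches the circle iff its distance from (9, 1) is 2:
|3·9 + 4·1 − m| / √25 = 2
|m − (31)| = 2·5, so m = 41 or m = 21.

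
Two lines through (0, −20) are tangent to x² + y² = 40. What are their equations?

Write the tangent as mx − y + (−20 − m·(0)) = 0 and set its distance from the centre to 2√10:
[m·(0) − (20)]² = 40(m² + 1)
m² − 9 = 0, so m = 3 or m = −3.
With m = 3: 3x − y = 20. With m = −3: 3x + y = −20.

3x − y = 20 and 3x + y = −20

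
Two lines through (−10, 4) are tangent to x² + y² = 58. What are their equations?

7x + 3y = −58 and 3x − 7y = −58

A line y − (4) = m(x − (−10)) is tangent when its distance from (0, 0) is √58:
[m·(10) − (−4)]² = 58(m² + 1)
21m² + 40m − 21 = 0, so m = −7/3 or m = 3/7.
Through (−10, 4) these give 7x + 3y = −58 and 3x − 7y = −58.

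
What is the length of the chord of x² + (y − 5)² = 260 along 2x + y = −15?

Express y = −2x − 15 and substitute into the circle:
5x² + 80x + 140 = 0  ⟹  x² + 16x + 28 = 0
x = −2 or x = −14, giving (−2, −11) and (−14, 13).
|(−2, −11) − (−14, 13)| = √((12)² + (−24)²) = 12√5.

12√5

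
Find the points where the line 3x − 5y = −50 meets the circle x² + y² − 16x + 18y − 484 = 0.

Substitute y = (50 + 3x)/5:
34x² + 170x − 5100 = 0  ⟹  x² + 5x − 150 = 0
x = 10 or x = −15, giving (10, 16) and (−15, 1).

(−15, 1) and (10, 16)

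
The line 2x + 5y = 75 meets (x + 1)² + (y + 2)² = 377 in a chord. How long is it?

The distance from (−1, −2) to the line is 87/√29, and r² = 377.
Chord = 2√(r² − d²) = 2·√(116) = 4√29.

4√29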